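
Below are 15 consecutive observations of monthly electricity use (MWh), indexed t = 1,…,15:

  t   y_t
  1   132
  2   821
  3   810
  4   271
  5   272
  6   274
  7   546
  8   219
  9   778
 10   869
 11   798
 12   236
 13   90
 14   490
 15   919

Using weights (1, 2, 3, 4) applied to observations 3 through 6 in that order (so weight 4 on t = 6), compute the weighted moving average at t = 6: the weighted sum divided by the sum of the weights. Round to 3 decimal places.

326.400

Weighted sum: 1·810 + 2·271 + 3·272 + 4·274 = 810 + 542 + 816 + 1096 = 3264
Weight total: 1 + 2 + 3 + 4 = 10
WMA = 3264 / 10 = 326.400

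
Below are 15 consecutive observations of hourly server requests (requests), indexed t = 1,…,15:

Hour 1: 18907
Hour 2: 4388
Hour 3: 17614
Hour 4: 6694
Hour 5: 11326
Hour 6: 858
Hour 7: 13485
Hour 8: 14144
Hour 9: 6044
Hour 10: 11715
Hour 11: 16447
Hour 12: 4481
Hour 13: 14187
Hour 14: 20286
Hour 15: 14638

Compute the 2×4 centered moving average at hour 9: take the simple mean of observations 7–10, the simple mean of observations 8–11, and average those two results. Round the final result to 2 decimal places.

Sum over 7–10: 13485 + 14144 + 6044 + 11715 = 45388
Sum over 8–11: 14144 + 6044 + 11715 + 16447 = 48350
CMA at t=9 = (45388 + 48350) / (2·4) = 93738 / 8 = 11717.25

11717.25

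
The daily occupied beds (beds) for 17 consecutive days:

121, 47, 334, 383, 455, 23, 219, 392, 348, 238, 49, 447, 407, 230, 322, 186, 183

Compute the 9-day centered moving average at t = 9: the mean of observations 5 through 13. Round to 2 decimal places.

286.44

Sum of periods 5–13: 455 + 23 + 219 + 392 + 348 + 238 + 49 + 447 + 407 = 2578
Divide by 9: 2578 / 9 = 286.44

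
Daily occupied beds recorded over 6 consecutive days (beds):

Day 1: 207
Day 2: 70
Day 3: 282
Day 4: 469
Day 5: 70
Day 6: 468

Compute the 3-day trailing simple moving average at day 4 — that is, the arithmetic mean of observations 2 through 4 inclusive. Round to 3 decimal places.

Sum of periods 2–4: 70 + 282 + 469 = 821
Divide by 3: 821 / 3 = 273.667

273.667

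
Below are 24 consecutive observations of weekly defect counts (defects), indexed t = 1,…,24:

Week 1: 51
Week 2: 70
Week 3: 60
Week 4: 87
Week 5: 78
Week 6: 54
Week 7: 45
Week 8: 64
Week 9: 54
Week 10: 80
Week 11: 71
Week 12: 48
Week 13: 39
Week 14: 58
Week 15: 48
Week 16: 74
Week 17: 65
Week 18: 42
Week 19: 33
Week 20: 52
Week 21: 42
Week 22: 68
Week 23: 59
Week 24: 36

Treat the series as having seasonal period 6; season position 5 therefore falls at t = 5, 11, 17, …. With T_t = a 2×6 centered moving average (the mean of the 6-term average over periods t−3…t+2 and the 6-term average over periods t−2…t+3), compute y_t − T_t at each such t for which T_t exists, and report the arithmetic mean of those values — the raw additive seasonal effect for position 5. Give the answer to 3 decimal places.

Season position 5 occurs at t = 5, 11, 17 (where T_t is defined).
t=5: T_5 = 65.16667; y_5 − T_5 = 78 − 65.16667 = 12.83333
t=11: T_11 = 58.83333; y_11 − T_11 = 71 − 58.83333 = 12.16667
t=17: T_17 = 52.83333; y_17 − T_17 = 65 − 52.83333 = 12.16667
Mean deviation: (12.83333 + 12.16667 + 12.16667) / 3 = 12.389

12.389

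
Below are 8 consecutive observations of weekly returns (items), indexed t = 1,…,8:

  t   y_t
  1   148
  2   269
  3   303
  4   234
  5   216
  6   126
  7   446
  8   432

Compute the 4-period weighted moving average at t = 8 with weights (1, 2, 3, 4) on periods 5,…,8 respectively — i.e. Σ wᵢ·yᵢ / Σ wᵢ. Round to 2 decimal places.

Weighted sum: 1·216 + 2·126 + 3·446 + 4·432 = 216 + 252 + 1338 + 1728 = 3534
Weight total: 1 + 2 + 3 + 4 = 10
WMA = 3534 / 10 = 353.40

353.40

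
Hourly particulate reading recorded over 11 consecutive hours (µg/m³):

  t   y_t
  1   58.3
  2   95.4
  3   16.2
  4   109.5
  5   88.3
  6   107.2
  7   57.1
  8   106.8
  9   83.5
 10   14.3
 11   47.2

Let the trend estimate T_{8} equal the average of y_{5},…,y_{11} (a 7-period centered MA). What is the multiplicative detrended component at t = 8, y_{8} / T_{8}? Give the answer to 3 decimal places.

Trend T_8 = (88.3 + 107.2 + 57.1 + 106.8 + 83.5 + 14.3 + 47.2) / 7 = 504.4/7 = 72.05714
Ratio to trend: 106.8 / 72.05714 = 1.482

1.482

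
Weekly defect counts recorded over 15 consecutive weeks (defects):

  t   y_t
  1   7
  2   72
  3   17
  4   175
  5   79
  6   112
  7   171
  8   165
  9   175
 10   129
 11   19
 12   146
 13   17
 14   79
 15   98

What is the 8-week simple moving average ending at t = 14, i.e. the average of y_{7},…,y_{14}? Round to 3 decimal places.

Sum of periods 7–14: 171 + 165 + 175 + 129 + 19 + 146 + 17 + 79 = 901
Divide by 8: 901 / 8 = 112.625

112.625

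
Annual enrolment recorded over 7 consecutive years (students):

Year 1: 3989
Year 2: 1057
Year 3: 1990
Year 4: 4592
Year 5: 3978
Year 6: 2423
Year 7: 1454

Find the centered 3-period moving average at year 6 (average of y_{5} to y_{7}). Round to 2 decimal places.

Sum of periods 5–7: 3978 + 2423 + 1454 = 7855
Divide by 3: 7855 / 3 = 2618.33

2618.33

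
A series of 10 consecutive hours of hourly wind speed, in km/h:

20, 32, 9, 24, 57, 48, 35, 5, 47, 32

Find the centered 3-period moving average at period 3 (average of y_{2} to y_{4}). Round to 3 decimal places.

Sum of periods 2–4: 32 + 9 + 24 = 65
Divide by 3: 65 / 3 = 21.667

21.667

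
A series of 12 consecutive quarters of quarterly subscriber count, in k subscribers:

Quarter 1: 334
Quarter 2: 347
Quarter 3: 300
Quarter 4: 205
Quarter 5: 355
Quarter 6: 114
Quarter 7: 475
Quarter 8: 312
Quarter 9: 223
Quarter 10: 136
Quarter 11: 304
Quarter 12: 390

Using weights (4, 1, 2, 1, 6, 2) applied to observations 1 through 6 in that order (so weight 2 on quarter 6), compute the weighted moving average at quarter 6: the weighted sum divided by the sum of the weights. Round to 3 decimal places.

302.875

Weighted sum: 4·334 + 1·347 + 2·300 + 1·205 + 6·355 + 2·114 = 1336 + 347 + 600 + 205 + 2130 + 228 = 4846
Weight total: 4 + 1 + 2 + 1 + 6 + 2 = 16
WMA = 4846 / 16 = 302.875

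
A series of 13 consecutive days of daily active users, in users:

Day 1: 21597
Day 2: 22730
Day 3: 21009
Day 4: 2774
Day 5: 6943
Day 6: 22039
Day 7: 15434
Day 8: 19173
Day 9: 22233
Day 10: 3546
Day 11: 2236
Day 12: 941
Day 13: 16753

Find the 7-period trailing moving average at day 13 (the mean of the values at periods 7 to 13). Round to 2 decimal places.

Sum of periods 7–13: 15434 + 19173 + 22233 + 3546 + 2236 + 941 + 16753 = 80316
Divide by 7: 80316 / 7 = 11473.71

11473.71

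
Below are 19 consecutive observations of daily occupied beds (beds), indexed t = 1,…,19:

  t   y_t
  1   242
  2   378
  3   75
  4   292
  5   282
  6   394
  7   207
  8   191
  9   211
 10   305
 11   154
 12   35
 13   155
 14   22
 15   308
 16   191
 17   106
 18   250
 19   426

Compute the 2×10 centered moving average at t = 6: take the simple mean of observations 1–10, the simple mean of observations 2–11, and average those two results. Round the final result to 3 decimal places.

253.300

Sum over 1–10: 242 + 378 + 75 + 292 + 282 + 394 + 207 + 191 + 211 + 305 = 2577
Sum over 2–11: 378 + 75 + 292 + 282 + 394 + 207 + 191 + 211 + 305 + 154 = 2489
CMA at t=6 = (2577 + 2489) / (2·10) = 5066 / 20 = 253.300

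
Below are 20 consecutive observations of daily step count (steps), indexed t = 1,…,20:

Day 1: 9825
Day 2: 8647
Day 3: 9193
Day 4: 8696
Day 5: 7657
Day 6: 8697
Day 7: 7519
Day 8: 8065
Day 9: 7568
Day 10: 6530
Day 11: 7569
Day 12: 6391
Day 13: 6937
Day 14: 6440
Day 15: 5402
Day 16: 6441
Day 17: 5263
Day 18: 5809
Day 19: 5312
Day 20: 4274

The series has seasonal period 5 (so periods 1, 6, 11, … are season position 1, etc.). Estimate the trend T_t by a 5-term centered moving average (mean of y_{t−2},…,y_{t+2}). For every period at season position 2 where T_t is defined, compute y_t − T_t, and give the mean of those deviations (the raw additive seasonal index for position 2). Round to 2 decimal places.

-382.33

Season position 2 occurs at t = 7, 12, 17 (where T_t is defined).
t=7: T_7 = 7901.2000; y_7 − T_7 = 7519 − 7901.2000 = -382.2000
t=12: T_12 = 6773.4000; y_12 − T_12 = 6391 − 6773.4000 = -382.4000
t=17: T_17 = 5645.4000; y_17 − T_17 = 5263 − 5645.4000 = -382.4000
Mean deviation: (-382.2000 + -382.4000 + -382.4000) / 3 = -382.33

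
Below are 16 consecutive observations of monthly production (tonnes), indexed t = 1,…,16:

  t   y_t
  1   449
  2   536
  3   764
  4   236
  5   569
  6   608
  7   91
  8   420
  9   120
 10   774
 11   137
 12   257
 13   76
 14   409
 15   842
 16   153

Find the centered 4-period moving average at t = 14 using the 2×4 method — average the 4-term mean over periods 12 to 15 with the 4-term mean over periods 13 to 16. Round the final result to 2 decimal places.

Sum over 12–15: 257 + 76 + 409 + 842 = 1584
Sum over 13–16: 76 + 409 + 842 + 153 = 1480
CMA at t=14 = (1584 + 1480) / (2·4) = 3064 / 8 = 383.00

383.00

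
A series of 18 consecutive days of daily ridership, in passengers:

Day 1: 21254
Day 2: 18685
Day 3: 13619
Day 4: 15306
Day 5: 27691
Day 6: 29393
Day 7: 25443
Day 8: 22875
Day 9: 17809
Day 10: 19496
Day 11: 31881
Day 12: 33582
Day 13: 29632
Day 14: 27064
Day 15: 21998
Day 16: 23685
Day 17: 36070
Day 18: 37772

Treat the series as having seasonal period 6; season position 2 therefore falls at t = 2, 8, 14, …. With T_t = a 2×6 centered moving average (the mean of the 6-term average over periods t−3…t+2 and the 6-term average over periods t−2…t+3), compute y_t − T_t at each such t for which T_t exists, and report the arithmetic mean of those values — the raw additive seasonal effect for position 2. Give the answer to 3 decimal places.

-1258.708

Season position 2 occurs at t = 8, 14 (where T_t is defined).
t=8: T_8 = 24133.66667; y_8 − T_8 = 22875 − 24133.66667 = -1258.66667
t=14: T_14 = 28322.75000; y_14 − T_14 = 27064 − 28322.75000 = -1258.75000
Mean deviation: (-1258.66667 + -1258.75000) / 2 = -1258.708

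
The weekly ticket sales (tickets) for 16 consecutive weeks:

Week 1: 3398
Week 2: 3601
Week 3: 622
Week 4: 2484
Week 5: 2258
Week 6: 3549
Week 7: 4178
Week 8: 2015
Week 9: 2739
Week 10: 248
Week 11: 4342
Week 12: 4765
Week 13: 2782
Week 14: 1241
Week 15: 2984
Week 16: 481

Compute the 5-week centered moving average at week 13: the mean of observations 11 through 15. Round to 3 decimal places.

3222.800

Sum of periods 11–15: 4342 + 4765 + 2782 + 1241 + 2984 = 16114
Divide by 5: 16114 / 5 = 3222.800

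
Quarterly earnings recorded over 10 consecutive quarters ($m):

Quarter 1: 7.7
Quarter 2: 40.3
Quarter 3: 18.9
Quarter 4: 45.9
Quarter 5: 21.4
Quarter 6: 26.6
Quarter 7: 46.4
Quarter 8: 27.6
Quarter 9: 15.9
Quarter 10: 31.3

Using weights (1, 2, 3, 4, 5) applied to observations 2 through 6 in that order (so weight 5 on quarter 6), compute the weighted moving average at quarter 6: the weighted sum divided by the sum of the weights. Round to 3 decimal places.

28.960

Weighted sum: 1·40.3 + 2·18.9 + 3·45.9 + 4·21.4 + 5·26.6 = 40.3 + 37.8 + 137.7 + 85.6 + 133.0 = 434.4
Weight total: 1 + 2 + 3 + 4 + 5 = 15
WMA = 434.4 / 15 = 28.960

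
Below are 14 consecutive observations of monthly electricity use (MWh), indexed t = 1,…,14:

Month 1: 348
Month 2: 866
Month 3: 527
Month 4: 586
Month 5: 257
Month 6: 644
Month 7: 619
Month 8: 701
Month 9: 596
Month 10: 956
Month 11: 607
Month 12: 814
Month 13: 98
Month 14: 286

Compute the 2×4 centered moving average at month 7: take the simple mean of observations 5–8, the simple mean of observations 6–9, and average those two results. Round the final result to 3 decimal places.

597.625

Sum over 5–8: 257 + 644 + 619 + 701 = 2221
Sum over 6–9: 644 + 619 + 701 + 596 = 2560
CMA at t=7 = (2221 + 2560) / (2·4) = 4781 / 8 = 597.625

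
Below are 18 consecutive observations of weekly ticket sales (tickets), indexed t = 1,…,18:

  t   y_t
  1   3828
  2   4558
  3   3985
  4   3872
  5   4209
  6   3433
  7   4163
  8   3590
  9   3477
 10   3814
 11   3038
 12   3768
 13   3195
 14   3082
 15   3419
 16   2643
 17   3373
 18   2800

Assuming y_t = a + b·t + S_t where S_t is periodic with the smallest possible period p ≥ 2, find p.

5

First differences y_{t+1} − y_t: 730, -573, -113, 337, -776, 730, -573, -113, 337, -776, 730, -573, …
The difference pattern repeats every 5 terms and not for any smaller step, so p = 5.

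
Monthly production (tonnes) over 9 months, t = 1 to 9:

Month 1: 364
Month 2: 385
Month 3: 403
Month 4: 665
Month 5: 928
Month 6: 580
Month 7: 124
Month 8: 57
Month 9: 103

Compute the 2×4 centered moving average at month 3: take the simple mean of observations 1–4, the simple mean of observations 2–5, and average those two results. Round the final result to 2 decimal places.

Sum over 1–4: 364 + 385 + 403 + 665 = 1817
Sum over 2–5: 385 + 403 + 665 + 928 = 2381
CMA at t=3 = (1817 + 2381) / (2·4) = 4198 / 8 = 524.75

524.75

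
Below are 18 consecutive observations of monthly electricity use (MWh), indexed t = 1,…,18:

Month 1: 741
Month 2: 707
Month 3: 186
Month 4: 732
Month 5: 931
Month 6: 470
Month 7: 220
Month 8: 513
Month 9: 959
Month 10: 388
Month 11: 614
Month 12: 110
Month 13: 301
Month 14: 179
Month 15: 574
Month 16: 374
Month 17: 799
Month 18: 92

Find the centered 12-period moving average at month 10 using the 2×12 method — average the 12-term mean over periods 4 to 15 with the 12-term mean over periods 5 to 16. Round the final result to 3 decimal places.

484.333

Sum over 4–15: 732 + 931 + 470 + 220 + 513 + 959 + 388 + 614 + 110 + 301 + 179 + 574 = 5991
Sum over 5–16: 931 + 470 + 220 + 513 + 959 + 388 + 614 + 110 + 301 + 179 + 574 + 374 = 5633
CMA at t=10 = (5991 + 5633) / (2·12) = 11624 / 24 = 484.333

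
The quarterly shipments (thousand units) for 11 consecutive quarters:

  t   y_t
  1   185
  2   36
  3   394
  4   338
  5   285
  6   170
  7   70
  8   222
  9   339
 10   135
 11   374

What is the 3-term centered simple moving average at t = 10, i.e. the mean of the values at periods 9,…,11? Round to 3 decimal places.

282.667

Sum of periods 9–11: 339 + 135 + 374 = 848
Divide by 3: 848 / 3 = 282.667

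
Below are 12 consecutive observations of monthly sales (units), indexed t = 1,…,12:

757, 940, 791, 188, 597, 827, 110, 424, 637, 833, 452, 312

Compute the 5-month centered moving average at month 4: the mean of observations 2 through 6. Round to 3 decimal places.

668.600

Sum of periods 2–6: 940 + 791 + 188 + 597 + 827 = 3343
Divide by 5: 3343 / 5 = 668.600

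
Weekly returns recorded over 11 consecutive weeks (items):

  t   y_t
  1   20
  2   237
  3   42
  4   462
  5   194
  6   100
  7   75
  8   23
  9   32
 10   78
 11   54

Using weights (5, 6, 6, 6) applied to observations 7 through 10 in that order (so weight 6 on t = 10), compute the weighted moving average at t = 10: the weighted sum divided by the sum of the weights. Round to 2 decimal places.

51.00

Weighted sum: 5·75 + 6·23 + 6·32 + 6·78 = 375 + 138 + 192 + 468 = 1173
Weight total: 5 + 6 + 6 + 6 = 23
WMA = 1173 / 23 = 51.00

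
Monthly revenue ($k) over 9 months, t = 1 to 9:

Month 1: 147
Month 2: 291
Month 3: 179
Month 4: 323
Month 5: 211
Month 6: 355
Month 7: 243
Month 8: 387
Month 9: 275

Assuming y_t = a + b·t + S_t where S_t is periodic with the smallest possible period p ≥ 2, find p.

2

First differences y_{t+1} − y_t: 144, -112, 144, -112, 144, -112, …
The difference pattern repeats every 2 terms and not for any smaller step, so p = 2.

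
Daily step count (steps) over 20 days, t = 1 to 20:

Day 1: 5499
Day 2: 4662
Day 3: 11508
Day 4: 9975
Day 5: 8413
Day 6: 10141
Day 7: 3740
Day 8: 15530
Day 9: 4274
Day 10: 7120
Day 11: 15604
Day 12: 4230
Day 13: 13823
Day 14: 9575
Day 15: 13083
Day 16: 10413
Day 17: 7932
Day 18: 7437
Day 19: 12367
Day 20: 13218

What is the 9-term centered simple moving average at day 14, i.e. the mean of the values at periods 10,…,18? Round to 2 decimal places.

9913.00

Sum of periods 10–18: 7120 + 15604 + 4230 + 13823 + 9575 + 13083 + 10413 + 7932 + 7437 = 89217
Divide by 9: 89217 / 9 = 9913.00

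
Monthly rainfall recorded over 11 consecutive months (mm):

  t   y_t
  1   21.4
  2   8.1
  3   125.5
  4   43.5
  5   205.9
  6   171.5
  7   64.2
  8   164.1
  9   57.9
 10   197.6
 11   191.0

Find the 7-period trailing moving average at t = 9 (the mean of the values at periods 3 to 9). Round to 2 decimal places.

Sum of periods 3–9: 125.5 + 43.5 + 205.9 + 171.5 + 64.2 + 164.1 + 57.9 = 832.6
Divide by 7: 832.6 / 7 = 118.94

118.94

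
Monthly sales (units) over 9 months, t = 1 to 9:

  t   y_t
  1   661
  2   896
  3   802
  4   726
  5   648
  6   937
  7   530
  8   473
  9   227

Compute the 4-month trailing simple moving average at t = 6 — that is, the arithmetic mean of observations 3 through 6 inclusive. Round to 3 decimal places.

778.250

Sum of periods 3–6: 802 + 726 + 648 + 937 = 3113
Divide by 4: 3113 / 4 = 778.250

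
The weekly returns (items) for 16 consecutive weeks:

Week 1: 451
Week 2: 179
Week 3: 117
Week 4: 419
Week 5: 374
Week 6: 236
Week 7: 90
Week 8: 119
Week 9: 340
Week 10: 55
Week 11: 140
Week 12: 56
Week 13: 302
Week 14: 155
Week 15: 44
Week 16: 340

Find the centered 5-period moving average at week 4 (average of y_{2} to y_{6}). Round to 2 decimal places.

265.00

Sum of periods 2–6: 179 + 117 + 419 + 374 + 236 = 1325
Divide by 5: 1325 / 5 = 265.00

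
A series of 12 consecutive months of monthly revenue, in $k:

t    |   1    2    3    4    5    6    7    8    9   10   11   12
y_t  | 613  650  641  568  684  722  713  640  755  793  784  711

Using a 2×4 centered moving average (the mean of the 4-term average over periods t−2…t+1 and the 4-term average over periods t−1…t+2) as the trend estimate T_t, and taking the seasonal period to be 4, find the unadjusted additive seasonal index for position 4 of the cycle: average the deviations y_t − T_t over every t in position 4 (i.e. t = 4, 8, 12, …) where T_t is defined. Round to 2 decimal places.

Season position 4 occurs at t = 4, 8 (where T_t is defined).
t=4: T_4 = 644.7500; y_4 − T_4 = 568 − 644.7500 = -76.7500
t=8: T_8 = 716.3750; y_8 − T_8 = 640 − 716.3750 = -76.3750
Mean deviation: (-76.7500 + -76.3750) / 2 = -76.56

-76.56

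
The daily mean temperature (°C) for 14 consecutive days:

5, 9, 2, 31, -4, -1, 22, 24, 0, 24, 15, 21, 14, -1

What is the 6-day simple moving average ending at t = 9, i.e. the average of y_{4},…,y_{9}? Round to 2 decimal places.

12.00

Sum of periods 4–9: 31 + (-4) + (-1) + 22 + 24 + 0 = 72
Divide by 6: 72 / 6 = 12.00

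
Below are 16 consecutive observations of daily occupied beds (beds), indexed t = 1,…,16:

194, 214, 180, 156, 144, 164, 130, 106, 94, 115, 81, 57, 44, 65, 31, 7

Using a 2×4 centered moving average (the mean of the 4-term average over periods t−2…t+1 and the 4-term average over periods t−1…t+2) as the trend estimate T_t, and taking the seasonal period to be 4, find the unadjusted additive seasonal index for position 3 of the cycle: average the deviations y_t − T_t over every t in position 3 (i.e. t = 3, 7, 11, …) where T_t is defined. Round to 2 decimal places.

0.33

Season position 3 occurs at t = 3, 7, 11 (where T_t is defined).
t=3: T_3 = 179.7500; y_3 − T_3 = 180 − 179.7500 = 0.2500
t=7: T_7 = 129.7500; y_7 − T_7 = 130 − 129.7500 = 0.2500
t=11: T_11 = 80.5000; y_11 − T_11 = 81 − 80.5000 = 0.5000
Mean deviation: (0.2500 + 0.2500 + 0.5000) / 3 = 0.33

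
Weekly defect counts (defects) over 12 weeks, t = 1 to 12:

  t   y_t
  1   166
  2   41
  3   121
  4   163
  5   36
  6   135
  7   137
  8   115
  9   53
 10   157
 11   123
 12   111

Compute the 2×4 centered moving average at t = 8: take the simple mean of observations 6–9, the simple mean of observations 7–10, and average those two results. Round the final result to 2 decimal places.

112.75

Sum over 6–9: 135 + 137 + 115 + 53 = 440
Sum over 7–10: 137 + 115 + 53 + 157 = 462
CMA at t=8 = (440 + 462) / (2·4) = 902 / 8 = 112.75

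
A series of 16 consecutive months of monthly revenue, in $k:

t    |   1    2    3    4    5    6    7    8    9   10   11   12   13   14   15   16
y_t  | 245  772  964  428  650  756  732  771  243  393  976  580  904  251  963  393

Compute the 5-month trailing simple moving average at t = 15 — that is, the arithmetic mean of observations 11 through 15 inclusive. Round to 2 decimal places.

734.80

Sum of periods 11–15: 976 + 580 + 904 + 251 + 963 = 3674
Divide by 5: 3674 / 5 = 734.80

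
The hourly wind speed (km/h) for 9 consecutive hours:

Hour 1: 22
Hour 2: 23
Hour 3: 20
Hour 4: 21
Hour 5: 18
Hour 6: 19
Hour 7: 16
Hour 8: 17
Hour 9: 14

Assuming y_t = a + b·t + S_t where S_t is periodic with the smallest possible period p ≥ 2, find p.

First differences y_{t+1} − y_t: 1, -3, 1, -3, 1, -3, …
The difference pattern repeats every 2 terms and not for any smaller step, so p = 2.

2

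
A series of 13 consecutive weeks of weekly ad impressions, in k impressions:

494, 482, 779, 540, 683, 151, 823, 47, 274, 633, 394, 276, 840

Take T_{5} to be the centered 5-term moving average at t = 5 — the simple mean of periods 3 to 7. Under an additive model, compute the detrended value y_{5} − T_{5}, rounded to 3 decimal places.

Trend T_5 = (779 + 540 + 683 + 151 + 823) / 5 = 2976/5 = 595.20000
Detrended value: 683 − 595.20000 = 87.800

87.800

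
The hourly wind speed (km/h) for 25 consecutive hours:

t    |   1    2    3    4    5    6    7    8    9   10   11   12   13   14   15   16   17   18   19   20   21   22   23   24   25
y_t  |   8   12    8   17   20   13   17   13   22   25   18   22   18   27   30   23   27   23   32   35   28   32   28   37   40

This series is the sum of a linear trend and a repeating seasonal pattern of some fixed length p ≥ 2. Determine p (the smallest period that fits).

First differences y_{t+1} − y_t: 4, -4, 9, 3, -7, 4, -4, 9, 3, -7, 4, -4, …
The difference pattern repeats every 5 terms and not for any smaller step, so p = 5.

5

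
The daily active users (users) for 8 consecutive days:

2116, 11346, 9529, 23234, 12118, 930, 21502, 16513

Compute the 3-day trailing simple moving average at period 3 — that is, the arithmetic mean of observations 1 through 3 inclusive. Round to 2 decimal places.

7663.67

Sum of periods 1–3: 2116 + 11346 + 9529 = 22991
Divide by 3: 22991 / 3 = 7663.67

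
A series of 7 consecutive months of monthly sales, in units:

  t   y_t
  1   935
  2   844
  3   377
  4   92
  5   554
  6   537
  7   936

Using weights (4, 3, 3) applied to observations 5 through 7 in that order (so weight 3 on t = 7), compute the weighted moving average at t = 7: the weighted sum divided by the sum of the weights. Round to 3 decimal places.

663.500

Weighted sum: 4·554 + 3·537 + 3·936 = 2216 + 1611 + 2808 = 6635
Weight total: 4 + 3 + 3 = 10
WMA = 6635 / 10 = 663.500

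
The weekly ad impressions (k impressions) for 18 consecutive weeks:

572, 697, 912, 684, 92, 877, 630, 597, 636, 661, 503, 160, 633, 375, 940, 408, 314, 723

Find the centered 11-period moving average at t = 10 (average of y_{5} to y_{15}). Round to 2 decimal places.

554.91

Sum of periods 5–15: 92 + 877 + 630 + 597 + 636 + 661 + 503 + 160 + 633 + 375 + 940 = 6104
Divide by 11: 6104 / 11 = 554.91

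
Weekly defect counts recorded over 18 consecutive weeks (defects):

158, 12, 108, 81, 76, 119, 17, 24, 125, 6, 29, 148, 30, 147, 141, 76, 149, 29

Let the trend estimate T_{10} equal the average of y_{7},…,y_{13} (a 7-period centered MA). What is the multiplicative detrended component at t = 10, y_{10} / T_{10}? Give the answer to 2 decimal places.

Trend T_10 = (17 + 24 + 125 + 6 + 29 + 148 + 30) / 7 = 379/7 = 54.1429
Ratio to trend: 6 / 54.1429 = 0.11

0.11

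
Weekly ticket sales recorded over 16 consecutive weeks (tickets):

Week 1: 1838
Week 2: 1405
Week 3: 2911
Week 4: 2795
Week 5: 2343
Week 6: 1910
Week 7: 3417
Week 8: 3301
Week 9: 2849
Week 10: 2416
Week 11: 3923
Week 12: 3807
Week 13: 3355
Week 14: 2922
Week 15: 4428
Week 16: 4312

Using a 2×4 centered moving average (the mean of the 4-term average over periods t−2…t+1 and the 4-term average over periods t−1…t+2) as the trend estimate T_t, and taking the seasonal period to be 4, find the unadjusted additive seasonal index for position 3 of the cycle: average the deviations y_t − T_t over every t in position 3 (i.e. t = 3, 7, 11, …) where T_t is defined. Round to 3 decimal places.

610.875

Season position 3 occurs at t = 3, 7, 11 (where T_t is defined).
t=3: T_3 = 2300.37500; y_3 − T_3 = 2911 − 2300.37500 = 610.62500
t=7: T_7 = 2806.00000; y_7 − T_7 = 3417 − 2806.00000 = 611.00000
t=11: T_11 = 3312.00000; y_11 − T_11 = 3923 − 3312.00000 = 611.00000
Mean deviation: (610.62500 + 611.00000 + 611.00000) / 3 = 610.875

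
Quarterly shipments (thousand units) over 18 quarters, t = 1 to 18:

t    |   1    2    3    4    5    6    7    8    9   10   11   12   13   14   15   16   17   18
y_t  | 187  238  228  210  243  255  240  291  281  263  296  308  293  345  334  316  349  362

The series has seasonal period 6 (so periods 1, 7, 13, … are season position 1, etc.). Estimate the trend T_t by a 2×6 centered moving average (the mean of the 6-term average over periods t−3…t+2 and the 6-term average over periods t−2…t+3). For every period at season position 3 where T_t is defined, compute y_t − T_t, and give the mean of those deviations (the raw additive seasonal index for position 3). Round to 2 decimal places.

5.46

Season position 3 occurs at t = 9, 15 (where T_t is defined).
t=9: T_9 = 275.4167; y_9 − T_9 = 281 − 275.4167 = 5.5833
t=15: T_15 = 328.6667; y_15 − T_15 = 334 − 328.6667 = 5.3333
Mean deviation: (5.5833 + 5.3333) / 2 = 5.46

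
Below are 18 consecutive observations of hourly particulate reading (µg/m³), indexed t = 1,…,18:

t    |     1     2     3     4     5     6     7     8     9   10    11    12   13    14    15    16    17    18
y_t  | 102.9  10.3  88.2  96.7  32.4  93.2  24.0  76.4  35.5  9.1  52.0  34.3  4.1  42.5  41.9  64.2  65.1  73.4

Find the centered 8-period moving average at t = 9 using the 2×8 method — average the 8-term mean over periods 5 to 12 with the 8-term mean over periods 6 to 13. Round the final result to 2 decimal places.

42.84

Sum over 5–12: 32.4 + 93.2 + 24.0 + 76.4 + 35.5 + 9.1 + 52.0 + 34.3 = 356.9
Sum over 6–13: 93.2 + 24.0 + 76.4 + 35.5 + 9.1 + 52.0 + 34.3 + 4.1 = 328.6
CMA at t=9 = (356.9 + 328.6) / (2·8) = 685.5 / 16 = 42.84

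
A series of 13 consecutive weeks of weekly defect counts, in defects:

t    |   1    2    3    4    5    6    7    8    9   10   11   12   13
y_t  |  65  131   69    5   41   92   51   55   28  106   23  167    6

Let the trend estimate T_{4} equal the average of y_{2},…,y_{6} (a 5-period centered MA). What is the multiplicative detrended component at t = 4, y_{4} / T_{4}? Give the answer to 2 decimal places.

0.07

Trend T_4 = (131 + 69 + 5 + 41 + 92) / 5 = 338/5 = 67.6000
Ratio to trend: 5 / 67.6000 = 0.07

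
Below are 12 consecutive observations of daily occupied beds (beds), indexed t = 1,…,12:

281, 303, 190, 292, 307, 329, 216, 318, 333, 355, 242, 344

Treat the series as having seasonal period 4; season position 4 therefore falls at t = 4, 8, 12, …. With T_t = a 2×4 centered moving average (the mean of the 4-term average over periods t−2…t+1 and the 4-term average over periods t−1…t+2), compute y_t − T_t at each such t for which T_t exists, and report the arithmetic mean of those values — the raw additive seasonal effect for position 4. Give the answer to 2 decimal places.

Season position 4 occurs at t = 4, 8 (where T_t is defined).
t=4: T_4 = 276.2500; y_4 − T_4 = 292 − 276.2500 = 15.7500
t=8: T_8 = 302.2500; y_8 − T_8 = 318 − 302.2500 = 15.7500
Mean deviation: (15.7500 + 15.7500) / 2 = 15.75

15.75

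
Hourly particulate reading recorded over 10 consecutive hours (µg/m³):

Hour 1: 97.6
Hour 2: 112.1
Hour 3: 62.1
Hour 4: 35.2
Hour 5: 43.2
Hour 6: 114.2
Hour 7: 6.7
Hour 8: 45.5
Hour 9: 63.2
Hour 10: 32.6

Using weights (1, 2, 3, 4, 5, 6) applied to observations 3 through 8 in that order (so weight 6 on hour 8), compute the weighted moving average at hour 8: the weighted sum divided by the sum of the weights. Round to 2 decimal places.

48.83

Weighted sum: 1·62.1 + 2·35.2 + 3·43.2 + 4·114.2 + 5·6.7 + 6·45.5 = 62.1 + 70.4 + 129.6 + 456.8 + 33.5 + 273.0 = 1025.4
Weight total: 1 + 2 + 3 + 4 + 5 + 6 = 21
WMA = 1025.4 / 21 = 48.83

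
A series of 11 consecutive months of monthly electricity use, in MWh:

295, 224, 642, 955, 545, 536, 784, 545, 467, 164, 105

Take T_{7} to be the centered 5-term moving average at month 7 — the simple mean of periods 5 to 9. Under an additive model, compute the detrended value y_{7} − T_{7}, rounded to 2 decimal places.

Trend T_7 = (545 + 536 + 784 + 545 + 467) / 5 = 2877/5 = 575.4000
Detrended value: 784 − 575.4000 = 208.60

208.60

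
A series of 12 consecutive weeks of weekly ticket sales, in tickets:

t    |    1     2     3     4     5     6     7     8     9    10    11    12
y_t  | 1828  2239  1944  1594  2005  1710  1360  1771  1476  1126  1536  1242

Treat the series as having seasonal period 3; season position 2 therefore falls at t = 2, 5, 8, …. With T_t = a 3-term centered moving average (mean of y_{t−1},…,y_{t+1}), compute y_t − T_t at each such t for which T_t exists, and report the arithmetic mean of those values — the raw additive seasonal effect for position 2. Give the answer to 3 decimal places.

235.167

Season position 2 occurs at t = 2, 5, 8, 11 (where T_t is defined).
t=2: T_2 = 2003.66667; y_2 − T_2 = 2239 − 2003.66667 = 235.33333
t=5: T_5 = 1769.66667; y_5 − T_5 = 2005 − 1769.66667 = 235.33333
t=8: T_8 = 1535.66667; y_8 − T_8 = 1771 − 1535.66667 = 235.33333
t=11: T_11 = 1301.33333; y_11 − T_11 = 1536 − 1301.33333 = 234.66667
Mean deviation: (235.33333 + 235.33333 + 235.33333 + 234.66667) / 4 = 235.167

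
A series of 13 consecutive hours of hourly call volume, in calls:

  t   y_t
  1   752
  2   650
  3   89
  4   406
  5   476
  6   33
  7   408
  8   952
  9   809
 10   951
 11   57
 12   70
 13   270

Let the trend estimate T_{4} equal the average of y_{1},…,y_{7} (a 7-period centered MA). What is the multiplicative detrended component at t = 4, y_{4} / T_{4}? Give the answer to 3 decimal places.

Trend T_4 = (752 + 650 + 89 + 406 + 476 + 33 + 408) / 7 = 2814/7 = 402.00000
Ratio to trend: 406 / 402.00000 = 1.010

1.010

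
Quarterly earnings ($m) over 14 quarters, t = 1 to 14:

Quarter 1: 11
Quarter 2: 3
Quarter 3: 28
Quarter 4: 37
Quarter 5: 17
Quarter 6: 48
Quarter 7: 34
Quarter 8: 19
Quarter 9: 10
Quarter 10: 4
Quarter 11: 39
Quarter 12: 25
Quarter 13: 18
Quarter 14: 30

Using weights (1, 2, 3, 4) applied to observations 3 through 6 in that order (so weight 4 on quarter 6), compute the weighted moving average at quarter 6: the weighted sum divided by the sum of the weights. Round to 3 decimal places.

Weighted sum: 1·28 + 2·37 + 3·17 + 4·48 = 28 + 74 + 51 + 192 = 345
Weight total: 1 + 2 + 3 + 4 = 10
WMA = 345 / 10 = 34.500

34.500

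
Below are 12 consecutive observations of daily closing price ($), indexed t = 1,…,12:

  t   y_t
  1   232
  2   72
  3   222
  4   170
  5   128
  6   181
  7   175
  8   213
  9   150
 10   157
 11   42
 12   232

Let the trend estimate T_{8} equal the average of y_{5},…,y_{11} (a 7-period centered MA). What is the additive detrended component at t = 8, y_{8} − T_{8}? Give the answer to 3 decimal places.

Trend T_8 = (128 + 181 + 175 + 213 + 150 + 157 + 42) / 7 = 1046/7 = 149.42857
Detrended value: 213 − 149.42857 = 63.571

63.571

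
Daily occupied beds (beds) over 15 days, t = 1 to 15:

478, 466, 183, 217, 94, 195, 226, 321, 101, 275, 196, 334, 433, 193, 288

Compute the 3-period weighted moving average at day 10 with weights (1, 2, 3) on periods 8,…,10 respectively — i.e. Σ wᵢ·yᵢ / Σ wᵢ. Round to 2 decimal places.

Weighted sum: 1·321 + 2·101 + 3·275 = 321 + 202 + 825 = 1348
Weight total: 1 + 2 + 3 = 6
WMA = 1348 / 6 = 224.67

224.67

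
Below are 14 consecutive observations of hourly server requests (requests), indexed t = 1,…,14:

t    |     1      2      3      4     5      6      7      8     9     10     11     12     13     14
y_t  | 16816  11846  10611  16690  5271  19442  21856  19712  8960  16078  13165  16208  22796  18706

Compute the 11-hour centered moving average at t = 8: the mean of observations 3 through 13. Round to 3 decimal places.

15526.273

Sum of periods 3–13: 10611 + 16690 + 5271 + 19442 + 21856 + 19712 + 8960 + 16078 + 13165 + 16208 + 22796 = 170789
Divide by 11: 170789 / 11 = 15526.273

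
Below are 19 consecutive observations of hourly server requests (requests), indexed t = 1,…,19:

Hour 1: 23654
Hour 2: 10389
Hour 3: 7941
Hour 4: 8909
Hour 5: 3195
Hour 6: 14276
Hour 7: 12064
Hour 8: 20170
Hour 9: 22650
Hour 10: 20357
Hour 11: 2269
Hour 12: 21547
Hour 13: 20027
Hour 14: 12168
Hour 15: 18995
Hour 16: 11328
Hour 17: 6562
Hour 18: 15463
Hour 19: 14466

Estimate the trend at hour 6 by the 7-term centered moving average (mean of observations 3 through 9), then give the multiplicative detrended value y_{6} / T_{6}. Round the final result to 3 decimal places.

Trend T_6 = (7941 + 8909 + 3195 + 14276 + 12064 + 20170 + 22650) / 7 = 89205/7 = 12743.57143
Ratio to trend: 14276 / 12743.57143 = 1.120

1.120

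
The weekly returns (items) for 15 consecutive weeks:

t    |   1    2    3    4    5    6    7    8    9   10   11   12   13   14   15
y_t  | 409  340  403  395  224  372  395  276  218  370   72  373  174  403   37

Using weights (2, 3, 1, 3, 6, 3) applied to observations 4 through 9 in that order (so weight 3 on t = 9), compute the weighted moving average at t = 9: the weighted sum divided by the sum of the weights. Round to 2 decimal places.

Weighted sum: 2·395 + 3·224 + 1·372 + 3·395 + 6·276 + 3·218 = 790 + 672 + 372 + 1185 + 1656 + 654 = 5329
Weight total: 2 + 3 + 1 + 3 + 6 + 3 = 18
WMA = 5329 / 18 = 296.06

296.06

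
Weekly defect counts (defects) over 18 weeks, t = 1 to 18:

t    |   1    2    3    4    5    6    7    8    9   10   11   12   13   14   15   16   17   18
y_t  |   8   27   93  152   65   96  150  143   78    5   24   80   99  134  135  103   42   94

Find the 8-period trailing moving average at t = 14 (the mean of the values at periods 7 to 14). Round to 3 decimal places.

89.125

Sum of periods 7–14: 150 + 143 + 78 + 5 + 24 + 80 + 99 + 134 = 713
Divide by 8: 713 / 8 = 89.125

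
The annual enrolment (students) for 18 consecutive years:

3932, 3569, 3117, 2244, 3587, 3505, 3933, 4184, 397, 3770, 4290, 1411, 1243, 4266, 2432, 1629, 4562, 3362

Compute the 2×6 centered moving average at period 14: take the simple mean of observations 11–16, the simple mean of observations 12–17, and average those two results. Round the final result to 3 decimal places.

2567.833

Sum over 11–16: 4290 + 1411 + 1243 + 4266 + 2432 + 1629 = 15271
Sum over 12–17: 1411 + 1243 + 4266 + 2432 + 1629 + 4562 = 15543
CMA at t=14 = (15271 + 15543) / (2·6) = 30814 / 12 = 2567.833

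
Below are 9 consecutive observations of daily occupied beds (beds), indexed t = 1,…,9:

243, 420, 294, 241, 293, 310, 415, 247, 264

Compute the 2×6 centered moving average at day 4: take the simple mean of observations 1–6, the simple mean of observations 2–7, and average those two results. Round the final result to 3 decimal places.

Sum over 1–6: 243 + 420 + 294 + 241 + 293 + 310 = 1801
Sum over 2–7: 420 + 294 + 241 + 293 + 310 + 415 = 1973
CMA at t=4 = (1801 + 1973) / (2·6) = 3774 / 12 = 314.500

314.500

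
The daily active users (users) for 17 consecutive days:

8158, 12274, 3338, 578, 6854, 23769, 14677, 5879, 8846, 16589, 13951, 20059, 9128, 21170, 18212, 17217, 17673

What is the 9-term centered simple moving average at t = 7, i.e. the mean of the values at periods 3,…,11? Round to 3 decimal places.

10497.889

Sum of periods 3–11: 3338 + 578 + 6854 + 23769 + 14677 + 5879 + 8846 + 16589 + 13951 = 94481
Divide by 9: 94481 / 9 = 10497.889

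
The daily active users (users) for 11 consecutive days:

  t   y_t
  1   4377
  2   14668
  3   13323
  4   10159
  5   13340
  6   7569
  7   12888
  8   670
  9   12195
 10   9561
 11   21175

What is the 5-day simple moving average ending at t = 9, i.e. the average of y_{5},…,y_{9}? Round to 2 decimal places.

9332.40

Sum of periods 5–9: 13340 + 7569 + 12888 + 670 + 12195 = 46662
Divide by 5: 46662 / 5 = 9332.40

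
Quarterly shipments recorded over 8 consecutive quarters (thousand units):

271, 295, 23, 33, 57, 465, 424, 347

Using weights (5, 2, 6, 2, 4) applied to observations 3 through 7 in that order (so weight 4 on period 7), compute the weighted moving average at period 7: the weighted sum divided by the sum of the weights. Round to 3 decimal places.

Weighted sum: 5·23 + 2·33 + 6·57 + 2·465 + 4·424 = 115 + 66 + 342 + 930 + 1696 = 3149
Weight total: 5 + 2 + 6 + 2 + 4 = 19
WMA = 3149 / 19 = 165.737

165.737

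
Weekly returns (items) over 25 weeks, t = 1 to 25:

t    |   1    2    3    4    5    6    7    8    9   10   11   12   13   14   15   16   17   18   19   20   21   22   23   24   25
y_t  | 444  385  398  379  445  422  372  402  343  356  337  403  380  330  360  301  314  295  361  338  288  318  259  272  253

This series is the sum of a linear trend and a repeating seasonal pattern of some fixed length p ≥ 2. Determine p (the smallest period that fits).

7

First differences y_{t+1} − y_t: -59, 13, -19, 66, -23, -50, 30, -59, 13, -19, 66, -23, -50, 30, -59, 13, …
The difference pattern repeats every 7 terms and not for any smaller step, so p = 7.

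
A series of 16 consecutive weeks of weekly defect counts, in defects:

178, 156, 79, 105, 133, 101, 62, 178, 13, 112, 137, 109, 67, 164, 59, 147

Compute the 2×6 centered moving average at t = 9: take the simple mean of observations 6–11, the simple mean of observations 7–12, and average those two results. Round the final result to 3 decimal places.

Sum over 6–11: 101 + 62 + 178 + 13 + 112 + 137 = 603
Sum over 7–12: 62 + 178 + 13 + 112 + 137 + 109 = 611
CMA at t=9 = (603 + 611) / (2·6) = 1214 / 12 = 101.167

101.167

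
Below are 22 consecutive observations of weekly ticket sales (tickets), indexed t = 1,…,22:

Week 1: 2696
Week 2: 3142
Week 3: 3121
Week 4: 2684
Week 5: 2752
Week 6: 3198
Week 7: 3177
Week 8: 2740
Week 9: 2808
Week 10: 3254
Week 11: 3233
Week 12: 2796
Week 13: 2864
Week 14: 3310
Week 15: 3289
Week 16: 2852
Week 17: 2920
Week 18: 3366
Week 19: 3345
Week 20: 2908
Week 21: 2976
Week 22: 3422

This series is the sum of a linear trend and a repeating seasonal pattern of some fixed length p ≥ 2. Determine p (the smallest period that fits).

4

First differences y_{t+1} − y_t: 446, -21, -437, 68, 446, -21, -437, 68, 446, -21, …
The difference pattern repeats every 4 terms and not for any smaller step, so p = 4.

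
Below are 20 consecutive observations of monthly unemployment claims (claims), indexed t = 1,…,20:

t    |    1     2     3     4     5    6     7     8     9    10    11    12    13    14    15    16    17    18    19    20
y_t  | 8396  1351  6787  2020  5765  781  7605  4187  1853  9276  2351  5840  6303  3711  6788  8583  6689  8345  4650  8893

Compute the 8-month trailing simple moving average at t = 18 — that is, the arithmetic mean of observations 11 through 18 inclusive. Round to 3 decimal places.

Sum of periods 11–18: 2351 + 5840 + 6303 + 3711 + 6788 + 8583 + 6689 + 8345 = 48610
Divide by 8: 48610 / 8 = 6076.250

6076.250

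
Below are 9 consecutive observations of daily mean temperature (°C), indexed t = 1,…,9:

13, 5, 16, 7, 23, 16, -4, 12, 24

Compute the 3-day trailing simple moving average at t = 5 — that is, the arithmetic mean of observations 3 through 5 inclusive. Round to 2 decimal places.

Sum of periods 3–5: 16 + 7 + 23 = 46
Divide by 3: 46 / 3 = 15.33

15.33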